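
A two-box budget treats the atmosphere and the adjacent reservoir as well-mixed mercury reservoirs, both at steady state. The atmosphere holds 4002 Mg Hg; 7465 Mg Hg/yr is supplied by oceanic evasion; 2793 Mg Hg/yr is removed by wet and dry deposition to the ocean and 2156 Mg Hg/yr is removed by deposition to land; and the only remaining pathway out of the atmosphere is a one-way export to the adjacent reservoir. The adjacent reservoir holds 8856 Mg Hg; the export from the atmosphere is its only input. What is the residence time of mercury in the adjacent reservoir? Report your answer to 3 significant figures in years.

Balance the atmosphere: ΣF_in = 7465.0 Mg Hg/yr.
Export to the adjacent reservoir = ΣF_in − (2793 + 2156) = 2516.0 Mg Hg/yr.
At steady state the output of the adjacent reservoir equals its input, 2516.0 Mg Hg/yr.
τ = M / F = 8856 / 2516.0 = 3.520 yr.

3.52 yr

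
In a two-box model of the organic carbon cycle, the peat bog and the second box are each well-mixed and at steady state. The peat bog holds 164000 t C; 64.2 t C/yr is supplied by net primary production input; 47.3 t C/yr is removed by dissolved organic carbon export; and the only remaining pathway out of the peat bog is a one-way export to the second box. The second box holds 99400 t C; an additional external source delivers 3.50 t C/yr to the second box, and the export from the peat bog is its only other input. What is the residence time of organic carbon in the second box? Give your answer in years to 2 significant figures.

4900 yr

Balance the peat bog: ΣF_in = 64.200 t C/yr.
Export to the second box = ΣF_in − (47.3) = 16.900 t C/yr.
Total input to the second box = 16.900 + 3.50 = 20.400 t C/yr; at steady state this equals its total output.
τ = M / F = 99400 / 20.400 = 4873 yr.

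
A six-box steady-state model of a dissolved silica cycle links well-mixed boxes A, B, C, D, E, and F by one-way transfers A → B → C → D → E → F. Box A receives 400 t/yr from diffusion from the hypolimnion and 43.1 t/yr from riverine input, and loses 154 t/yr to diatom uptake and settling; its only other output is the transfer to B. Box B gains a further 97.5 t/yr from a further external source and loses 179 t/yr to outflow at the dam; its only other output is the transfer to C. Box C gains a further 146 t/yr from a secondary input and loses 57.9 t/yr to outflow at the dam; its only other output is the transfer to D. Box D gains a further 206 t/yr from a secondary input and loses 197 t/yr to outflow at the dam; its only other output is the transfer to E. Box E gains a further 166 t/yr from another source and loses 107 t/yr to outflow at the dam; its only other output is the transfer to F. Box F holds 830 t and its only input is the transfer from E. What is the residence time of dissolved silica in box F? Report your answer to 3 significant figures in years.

Box A: F(A→B) = (400 + 43.1) − 154 = 289.10 t/yr.
Box B: F(B→C) = (289.10 + 97.5) − 179 = 207.60 t/yr.
Box C: F(C→D) = (207.60 + 146) − 57.9 = 295.70 t/yr.
Box D: F(D→E) = (295.70 + 206) − 197 = 304.70 t/yr.
Box E: F(E→F) = (304.70 + 166) − 107 = 363.70 t/yr.
Box F throughput = its input = 363.70 t/yr; τ = 830 / 363.70 = 2.282 yr.

2.28 yr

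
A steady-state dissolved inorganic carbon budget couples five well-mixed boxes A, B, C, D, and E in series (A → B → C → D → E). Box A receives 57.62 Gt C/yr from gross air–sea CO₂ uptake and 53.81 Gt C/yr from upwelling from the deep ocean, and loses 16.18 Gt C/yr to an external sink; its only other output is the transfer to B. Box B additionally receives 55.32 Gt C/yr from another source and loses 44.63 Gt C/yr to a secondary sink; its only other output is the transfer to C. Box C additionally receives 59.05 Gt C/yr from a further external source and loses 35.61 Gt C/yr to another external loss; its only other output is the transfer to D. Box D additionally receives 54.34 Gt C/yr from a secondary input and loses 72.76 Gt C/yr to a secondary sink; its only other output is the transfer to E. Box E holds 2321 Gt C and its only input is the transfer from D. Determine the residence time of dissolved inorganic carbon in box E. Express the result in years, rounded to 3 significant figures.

Box A: F(A→B) = (57.62 + 53.81) − 16.18 = 95.250 Gt C/yr.
Box B: F(B→C) = (95.250 + 55.32) − 44.63 = 105.94 Gt C/yr.
Box C: F(C→D) = (105.94 + 59.05) − 35.61 = 129.38 Gt C/yr.
Box D: F(D→E) = (129.38 + 54.34) − 72.76 = 110.96 Gt C/yr.
Box E throughput = its input = 110.96 Gt C/yr; τ = 2321 / 110.96 = 20.92 yr.

20.9 yr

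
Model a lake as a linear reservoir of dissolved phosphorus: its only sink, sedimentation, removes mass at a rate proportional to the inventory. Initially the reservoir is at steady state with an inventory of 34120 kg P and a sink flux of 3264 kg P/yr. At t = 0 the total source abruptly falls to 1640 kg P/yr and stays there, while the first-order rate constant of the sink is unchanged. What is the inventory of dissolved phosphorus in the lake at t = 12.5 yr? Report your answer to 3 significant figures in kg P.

22300 kg P

Residence time τ = M₀/F₀ = 10.45 yr. The eventual steady state is M_∞ = M₀·(F₁/F₀) = 34120 × 1640/3264 = 17144 kg P.
The anomaly ΔM(t) = M(t) − M_∞ decays as ΔM₀·e^(−t/τ) with ΔM₀ = 34120 − 17144 = 16980 kg P.
At t = 12.5 yr, e^(−t/τ) = e^(−1.196) = 0.3025, so ΔM = 5135 kg P and M = 17144 + 5135 = 22278 kg P.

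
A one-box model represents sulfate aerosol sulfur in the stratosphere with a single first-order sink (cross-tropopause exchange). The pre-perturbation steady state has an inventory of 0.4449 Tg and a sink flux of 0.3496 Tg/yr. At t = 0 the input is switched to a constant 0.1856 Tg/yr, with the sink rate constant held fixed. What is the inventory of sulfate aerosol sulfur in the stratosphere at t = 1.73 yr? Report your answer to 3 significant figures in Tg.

Residence time τ = M₀/F₀ = 1.273 yr. The eventual steady state is M_∞ = M₀·(F₁/F₀) = 0.4449 × 0.1856/0.3496 = 0.23619 Tg.
The anomaly ΔM(t) = M(t) − M_∞ decays as ΔM₀·e^(−t/τ) with ΔM₀ = 0.4449 − 0.23619 = 0.2087 Tg.
At t = 1.73 yr, e^(−t/τ) = e^(−1.359) = 0.2568, so ΔM = 0.05360 Tg and M = 0.23619 + 0.05360 = 0.28979 Tg.

0.290 Tg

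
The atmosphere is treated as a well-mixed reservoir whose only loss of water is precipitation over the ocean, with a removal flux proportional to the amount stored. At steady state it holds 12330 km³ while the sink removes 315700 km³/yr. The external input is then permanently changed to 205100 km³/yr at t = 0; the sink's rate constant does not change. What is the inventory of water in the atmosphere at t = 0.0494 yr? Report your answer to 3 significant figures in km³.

9230 km³

τ = M₀/F₀ = 12330/315700 = 0.03906 yr; rate constant k = 1/τ.
New steady state M_∞ = F₁/k = F₁·τ = 205100 × 0.03906 = 8010.4 km³.
M(t) = M_∞ + (M₀ − M_∞)·e^(−t/τ); t/τ = 0.0494/0.03906 = 1.265, so e^(−t/τ) = 0.2823.
M(t) = 8010.4 + 4320 × 0.2823 = 9229.7 km³.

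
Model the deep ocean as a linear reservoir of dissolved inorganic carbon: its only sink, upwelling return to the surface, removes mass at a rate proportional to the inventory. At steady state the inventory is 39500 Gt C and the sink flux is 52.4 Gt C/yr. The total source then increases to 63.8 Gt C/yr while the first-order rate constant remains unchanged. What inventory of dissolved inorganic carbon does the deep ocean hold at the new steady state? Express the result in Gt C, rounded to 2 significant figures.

48000 Gt C

Rate constant k = F/M = 52.4 / 39500 = 0.001327 yr⁻¹.
At the new steady state, source = k·M_new ⇒ M_new = 63.8 / 0.001327 = 48090 Gt C.
(Equivalently M_new = M × F_new/F_old = 39500 × 63.8/52.4.)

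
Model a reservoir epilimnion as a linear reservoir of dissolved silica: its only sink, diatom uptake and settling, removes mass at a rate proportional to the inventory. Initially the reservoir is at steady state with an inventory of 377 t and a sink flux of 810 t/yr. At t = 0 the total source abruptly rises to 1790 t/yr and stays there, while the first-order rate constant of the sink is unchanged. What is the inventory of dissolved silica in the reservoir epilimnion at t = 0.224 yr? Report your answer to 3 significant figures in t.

The sink rate constant is k = F₀/M₀ = 810/377 = 2.149 yr⁻¹.
Solving dM/dt = F₁ − kM with M(0) = M₀ gives M(t) = F₁/k + (M₀ − F₁/k)·e^(−kt).
F₁/k = 1790/2.149 = 833.12 t; kt = 2.149 × 0.224 = 0.4813, e^(−kt) = 0.6180.
M(0.224) = 833.12 + (377 − 833.12) × 0.6180 = 833.12 − 281.9 = 551.24 t.

551 t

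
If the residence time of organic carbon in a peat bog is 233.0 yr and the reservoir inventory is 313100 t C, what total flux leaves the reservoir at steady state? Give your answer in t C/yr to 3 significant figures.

F = M / τ = 313100 / 233.0 = 1344 t C/yr.

1340 t C/yr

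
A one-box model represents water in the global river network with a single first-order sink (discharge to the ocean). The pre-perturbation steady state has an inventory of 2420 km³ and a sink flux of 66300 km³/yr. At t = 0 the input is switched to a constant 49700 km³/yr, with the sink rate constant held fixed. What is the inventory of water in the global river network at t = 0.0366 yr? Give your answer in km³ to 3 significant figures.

The sink rate constant is k = F₀/M₀ = 66300/2420 = 27.40 yr⁻¹.
Solving dM/dt = F₁ − kM with M(0) = M₀ gives M(t) = F₁/k + (M₀ − F₁/k)·e^(−kt).
F₁/k = 49700/27.40 = 1814.1 km³; kt = 27.40 × 0.0366 = 1.003, e^(−kt) = 0.3669.
M(0.0366) = 1814.1 + (2420 − 1814.1) × 0.3669 = 1814.1 + 222.3 = 2036.4 km³.

2040 km³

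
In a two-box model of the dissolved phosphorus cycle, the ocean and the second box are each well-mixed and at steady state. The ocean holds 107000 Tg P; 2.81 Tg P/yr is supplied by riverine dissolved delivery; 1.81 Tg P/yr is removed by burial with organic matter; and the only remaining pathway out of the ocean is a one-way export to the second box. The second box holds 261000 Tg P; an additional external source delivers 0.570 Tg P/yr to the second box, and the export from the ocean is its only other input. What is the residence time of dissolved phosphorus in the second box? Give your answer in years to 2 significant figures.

170000 yr

Balance the ocean: ΣF_in = 2.8100 Tg P/yr.
Export to the second box = ΣF_in − (1.81) = 1.0000 Tg P/yr.
Total input to the second box = 1.0000 + 0.570 = 1.5700 Tg P/yr; at steady state this equals its total output.
τ = M / F = 261000 / 1.5700 = 166200 yr.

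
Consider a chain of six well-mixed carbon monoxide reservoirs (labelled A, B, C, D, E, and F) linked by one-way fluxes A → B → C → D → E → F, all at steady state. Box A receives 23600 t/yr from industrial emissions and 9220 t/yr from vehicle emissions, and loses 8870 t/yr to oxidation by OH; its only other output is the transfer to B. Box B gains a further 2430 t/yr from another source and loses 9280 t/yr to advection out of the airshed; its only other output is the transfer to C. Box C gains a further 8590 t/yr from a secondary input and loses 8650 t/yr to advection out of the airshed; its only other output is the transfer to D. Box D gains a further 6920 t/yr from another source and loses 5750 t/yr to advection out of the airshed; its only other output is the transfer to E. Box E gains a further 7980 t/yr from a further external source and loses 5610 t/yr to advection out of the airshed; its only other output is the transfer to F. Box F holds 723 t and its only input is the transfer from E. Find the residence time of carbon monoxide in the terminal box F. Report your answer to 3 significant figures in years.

0.0351 yr

Box A: F(A→B) = (23600 + 9220) − 8870 = 23950 t/yr.
Box B: F(B→C) = (23950 + 2430) − 9280 = 17100 t/yr.
Box C: F(C→D) = (17100 + 8590) − 8650 = 17040 t/yr.
Box D: F(D→E) = (17040 + 6920) − 5750 = 18210 t/yr.
Box E: F(E→F) = (18210 + 7980) − 5610 = 20580 t/yr.
Box F throughput = its input = 20580 t/yr; τ = 723 / 20580 = 0.03513 yr.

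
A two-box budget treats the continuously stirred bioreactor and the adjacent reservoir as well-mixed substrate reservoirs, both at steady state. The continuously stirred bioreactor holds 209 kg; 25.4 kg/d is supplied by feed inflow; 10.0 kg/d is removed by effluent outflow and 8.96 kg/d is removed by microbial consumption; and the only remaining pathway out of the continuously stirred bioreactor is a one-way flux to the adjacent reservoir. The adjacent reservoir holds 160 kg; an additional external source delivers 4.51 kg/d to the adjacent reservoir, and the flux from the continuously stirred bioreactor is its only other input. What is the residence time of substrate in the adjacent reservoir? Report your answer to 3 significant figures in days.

Balance the continuously stirred bioreactor: ΣF_in = 25.400 kg/d.
Flux to the adjacent reservoir = ΣF_in − (10.0 + 8.96) = 6.4400 kg/d.
Total input to the adjacent reservoir = 6.4400 + 4.51 = 10.950 kg/d; at steady state this equals its total output.
τ = M / F = 160 / 10.950 = 14.61 d.

14.6 d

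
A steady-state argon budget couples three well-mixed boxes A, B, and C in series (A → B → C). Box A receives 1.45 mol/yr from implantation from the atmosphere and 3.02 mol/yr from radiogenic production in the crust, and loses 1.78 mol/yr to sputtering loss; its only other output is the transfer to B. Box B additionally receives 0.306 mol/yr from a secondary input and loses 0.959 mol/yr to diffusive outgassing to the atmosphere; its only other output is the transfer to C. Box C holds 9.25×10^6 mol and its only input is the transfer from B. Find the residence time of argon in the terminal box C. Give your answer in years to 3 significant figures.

Box A: F(A→B) = (1.45 + 3.02) − 1.78 = 2.6900 mol/yr.
Box B: F(B→C) = (2.6900 + 0.306) − 0.959 = 2.0370 mol/yr.
Box C throughput = its input = 2.0370 mol/yr; τ = 9.25×10^6 / 2.0370 = 4.541×10^6 yr.

4.54×10^6 yr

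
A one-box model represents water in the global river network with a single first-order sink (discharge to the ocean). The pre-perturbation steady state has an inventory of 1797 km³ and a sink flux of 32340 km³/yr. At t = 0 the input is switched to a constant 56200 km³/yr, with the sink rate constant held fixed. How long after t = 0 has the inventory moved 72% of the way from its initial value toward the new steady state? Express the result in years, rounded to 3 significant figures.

0.0707 yr

τ = M₀/F₀ = 1797/32340 = 0.05557 yr.
The remaining gap fraction is e^(−t/τ); 72% covered ⇒ e^(−t/τ) = 0.280.
t = −τ ln(0.280) = 0.05557 × 1.273 = 0.07073 yr.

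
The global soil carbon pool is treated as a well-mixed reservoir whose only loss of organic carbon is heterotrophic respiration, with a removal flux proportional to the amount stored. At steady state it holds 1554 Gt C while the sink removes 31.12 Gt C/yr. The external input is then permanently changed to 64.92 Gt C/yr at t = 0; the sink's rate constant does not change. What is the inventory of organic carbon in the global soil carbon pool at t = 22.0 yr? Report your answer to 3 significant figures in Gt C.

2160 Gt C

Residence time τ = M₀/F₀ = 49.94 yr. The eventual steady state is M_∞ = M₀·(F₁/F₀) = 1554 × 64.92/31.12 = 3241.8 Gt C.
The anomaly ΔM(t) = M(t) − M_∞ decays as ΔM₀·e^(−t/τ) with ΔM₀ = 1554 − 3241.8 = −1688 Gt C.
At t = 22.0 yr, e^(−t/τ) = e^(−0.4406) = 0.6437, so ΔM = −1086 Gt C and M = 3241.8 − 1086 = 2155.4 Gt C.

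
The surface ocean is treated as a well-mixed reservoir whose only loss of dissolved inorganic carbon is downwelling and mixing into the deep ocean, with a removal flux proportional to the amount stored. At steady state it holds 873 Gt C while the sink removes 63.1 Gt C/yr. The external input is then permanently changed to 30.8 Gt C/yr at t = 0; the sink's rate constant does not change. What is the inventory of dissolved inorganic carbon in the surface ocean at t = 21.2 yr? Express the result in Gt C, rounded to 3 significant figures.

The sink rate constant is k = F₀/M₀ = 63.1/873 = 0.07228 yr⁻¹.
Solving dM/dt = F₁ − kM with M(0) = M₀ gives M(t) = F₁/k + (M₀ − F₁/k)·e^(−kt).
F₁/k = 30.8/0.07228 = 426.12 Gt C; kt = 0.07228 × 21.2 = 1.532, e^(−kt) = 0.2160.
M(21.2) = 426.12 + (873 − 426.12) × 0.2160 = 426.12 + 96.54 = 522.66 Gt C.

523 Gt C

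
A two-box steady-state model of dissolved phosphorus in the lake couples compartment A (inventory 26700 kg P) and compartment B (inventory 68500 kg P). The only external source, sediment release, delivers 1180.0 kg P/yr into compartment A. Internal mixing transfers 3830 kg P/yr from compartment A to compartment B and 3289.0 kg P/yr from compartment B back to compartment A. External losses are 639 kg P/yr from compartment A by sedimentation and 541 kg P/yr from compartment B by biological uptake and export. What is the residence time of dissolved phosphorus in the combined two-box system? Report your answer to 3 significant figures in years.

Residence time in the combined system uses the total inventory and the total *external* removal — internal exchanges between the two boxes cancel.
M_total = 26700 + 68500 = 95200 kg P.
ΣF_external_out = 639 + 541 = 1180.0 kg P/yr.
τ = M_total / ΣF_ext = 95200 / 1180.0 = 80.68 yr.

80.7 yr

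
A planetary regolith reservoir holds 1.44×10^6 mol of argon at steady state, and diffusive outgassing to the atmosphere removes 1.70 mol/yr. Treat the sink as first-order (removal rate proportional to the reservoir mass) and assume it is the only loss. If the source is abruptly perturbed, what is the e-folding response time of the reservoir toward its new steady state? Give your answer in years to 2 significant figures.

850000 yr

For a linear reservoir the response time equals the residence time τ = M/F.
τ = 1.44×10^6 / 1.70 = 847100 yr.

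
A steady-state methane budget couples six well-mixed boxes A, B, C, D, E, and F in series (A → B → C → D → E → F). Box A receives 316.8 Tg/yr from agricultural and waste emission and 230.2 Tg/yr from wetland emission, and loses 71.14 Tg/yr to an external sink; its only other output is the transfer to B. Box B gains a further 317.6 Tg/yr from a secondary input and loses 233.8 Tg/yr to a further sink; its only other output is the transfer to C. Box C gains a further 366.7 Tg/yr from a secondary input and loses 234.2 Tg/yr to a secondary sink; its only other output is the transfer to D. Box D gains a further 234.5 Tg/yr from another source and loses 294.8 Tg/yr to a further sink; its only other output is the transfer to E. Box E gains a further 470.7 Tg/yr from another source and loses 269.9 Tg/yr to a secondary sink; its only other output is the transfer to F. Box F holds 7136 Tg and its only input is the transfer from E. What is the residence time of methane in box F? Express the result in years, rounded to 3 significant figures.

Box A: F(A→B) = (316.8 + 230.2) − 71.14 = 475.86 Tg/yr.
Box B: F(B→C) = (475.86 + 317.6) − 233.8 = 559.66 Tg/yr.
Box C: F(C→D) = (559.66 + 366.7) − 234.2 = 692.16 Tg/yr.
Box D: F(D→E) = (692.16 + 234.5) − 294.8 = 631.86 Tg/yr.
Box E: F(E→F) = (631.86 + 470.7) − 269.9 = 832.66 Tg/yr.
Box F throughput = its input = 832.66 Tg/yr; τ = 7136 / 832.66 = 8.570 yr.

8.57 yr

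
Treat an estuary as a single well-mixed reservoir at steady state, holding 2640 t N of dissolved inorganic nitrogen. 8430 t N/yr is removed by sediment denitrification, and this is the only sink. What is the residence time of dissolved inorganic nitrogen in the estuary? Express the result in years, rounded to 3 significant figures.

τ = M / F = 2640 / 8430 = 0.3132 yr.

0.313 yr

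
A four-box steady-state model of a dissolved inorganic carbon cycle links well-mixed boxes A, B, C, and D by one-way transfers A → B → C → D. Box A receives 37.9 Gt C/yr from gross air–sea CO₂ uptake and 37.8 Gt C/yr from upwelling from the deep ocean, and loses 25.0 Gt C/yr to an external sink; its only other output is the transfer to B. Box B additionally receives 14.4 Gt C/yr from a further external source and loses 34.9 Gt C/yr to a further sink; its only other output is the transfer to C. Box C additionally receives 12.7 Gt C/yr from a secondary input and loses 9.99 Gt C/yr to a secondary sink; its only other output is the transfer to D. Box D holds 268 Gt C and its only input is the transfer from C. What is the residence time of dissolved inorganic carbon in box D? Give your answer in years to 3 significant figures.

8.14 yr

Box A: F(A→B) = (37.9 + 37.8) − 25.0 = 50.700 Gt C/yr.
Box B: F(B→C) = (50.700 + 14.4) − 34.9 = 30.200 Gt C/yr.
Box C: F(C→D) = (30.200 + 12.7) − 9.99 = 32.910 Gt C/yr.
Box D throughput = its input = 32.910 Gt C/yr; τ = 268 / 32.910 = 8.143 yr.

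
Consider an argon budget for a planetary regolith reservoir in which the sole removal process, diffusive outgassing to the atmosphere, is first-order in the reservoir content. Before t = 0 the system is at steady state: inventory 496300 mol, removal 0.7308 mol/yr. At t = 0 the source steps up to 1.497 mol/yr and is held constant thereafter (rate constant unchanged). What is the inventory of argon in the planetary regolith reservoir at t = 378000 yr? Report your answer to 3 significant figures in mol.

718000 mol

The sink rate constant is k = F₀/M₀ = 0.7308/496300 = 1.472×10^-6 yr⁻¹.
Solving dM/dt = F₁ − kM with M(0) = M₀ gives M(t) = F₁/k + (M₀ − F₁/k)·e^(−kt).
F₁/k = 1.497/1.472×10^-6 = 1.0166×10^6 mol; kt = 1.472×10^-6 × 378000 = 0.5566, e^(−kt) = 0.5732.
M(378000) = 1.0166×10^6 + (496300 − 1.0166×10^6) × 0.5732 = 1.0166×10^6 − 298200 = 718410 mol.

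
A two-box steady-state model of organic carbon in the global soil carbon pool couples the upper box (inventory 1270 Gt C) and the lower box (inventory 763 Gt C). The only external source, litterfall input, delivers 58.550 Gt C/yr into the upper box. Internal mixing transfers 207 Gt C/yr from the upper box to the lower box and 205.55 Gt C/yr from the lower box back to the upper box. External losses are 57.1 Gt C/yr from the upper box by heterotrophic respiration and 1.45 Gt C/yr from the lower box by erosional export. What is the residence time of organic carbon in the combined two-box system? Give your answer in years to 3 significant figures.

For the system as a whole, the A↔B exchange is internal and contributes nothing to the throughput; only the external sinks remove mass.
M_total = 1270 + 763 = 2033.0 Gt C.
ΣF_external_out = 57.1 + 1.45 = 58.550 Gt C/yr.
τ = M_total / ΣF_ext = 2033.0 / 58.550 = 34.72 yr.

34.7 yr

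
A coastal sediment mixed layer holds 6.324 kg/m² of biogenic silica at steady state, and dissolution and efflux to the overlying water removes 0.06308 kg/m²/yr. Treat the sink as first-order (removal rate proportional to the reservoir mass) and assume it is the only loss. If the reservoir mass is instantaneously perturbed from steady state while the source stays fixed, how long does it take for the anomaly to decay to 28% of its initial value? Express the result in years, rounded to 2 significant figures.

130 yr

For a linear reservoir the anomaly decays as exp(−t/τ) with τ = M/F = 6.324/0.06308 = 100.3 yr.
exp(−t/τ) = 0.28 ⇒ t = −τ ln(0.28) = 100.3 × 1.273 = 127.6 yr.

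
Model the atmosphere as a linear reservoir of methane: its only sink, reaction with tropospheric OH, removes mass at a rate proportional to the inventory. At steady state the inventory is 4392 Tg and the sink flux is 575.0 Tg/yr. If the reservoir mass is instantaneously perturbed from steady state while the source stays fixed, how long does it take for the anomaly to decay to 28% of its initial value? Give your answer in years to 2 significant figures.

9.7 yr

For a linear reservoir the anomaly decays as exp(−t/τ) with τ = M/F = 4392/575.0 = 7.638 yr.
exp(−t/τ) = 0.28 ⇒ t = −τ ln(0.28) = 7.638 × 1.273 = 9.723 yr.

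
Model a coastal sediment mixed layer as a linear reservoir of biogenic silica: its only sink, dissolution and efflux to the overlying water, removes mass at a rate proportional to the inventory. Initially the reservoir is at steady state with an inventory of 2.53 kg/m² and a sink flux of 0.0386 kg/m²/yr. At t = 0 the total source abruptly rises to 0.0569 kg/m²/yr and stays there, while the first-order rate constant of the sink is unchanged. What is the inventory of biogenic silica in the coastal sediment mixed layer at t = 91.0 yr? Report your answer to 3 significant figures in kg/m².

3.43 kg/m²

τ = M₀/F₀ = 2.53/0.0386 = 65.54 yr; rate constant k = 1/τ.
New steady state M_∞ = F₁/k = F₁·τ = 0.0569 × 65.54 = 3.7295 kg/m².
M(t) = M_∞ + (M₀ − M_∞)·e^(−t/τ); t/τ = 91.0/65.54 = 1.388, so e^(−t/τ) = 0.2495.
M(t) = 3.7295 − 1.199 × 0.2495 = 3.4302 kg/m².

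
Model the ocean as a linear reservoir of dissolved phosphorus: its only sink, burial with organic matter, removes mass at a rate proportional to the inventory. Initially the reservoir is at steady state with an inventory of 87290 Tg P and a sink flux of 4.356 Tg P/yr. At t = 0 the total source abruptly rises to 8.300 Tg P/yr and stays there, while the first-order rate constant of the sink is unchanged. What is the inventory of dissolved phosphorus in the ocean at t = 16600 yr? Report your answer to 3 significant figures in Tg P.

The sink rate constant is k = F₀/M₀ = 4.356/87290 = 4.990×10^-5 yr⁻¹.
Solving dM/dt = F₁ − kM with M(0) = M₀ gives M(t) = F₁/k + (M₀ − F₁/k)·e^(−kt).
F₁/k = 8.300/4.990×10^-5 = 166320 Tg P; kt = 4.990×10^-5 × 16600 = 0.8284, e^(−kt) = 0.4368.
M(16600) = 166320 + (87290 − 166320) × 0.4368 = 166320 − 34520 = 131810 Tg P.

132000 Tg P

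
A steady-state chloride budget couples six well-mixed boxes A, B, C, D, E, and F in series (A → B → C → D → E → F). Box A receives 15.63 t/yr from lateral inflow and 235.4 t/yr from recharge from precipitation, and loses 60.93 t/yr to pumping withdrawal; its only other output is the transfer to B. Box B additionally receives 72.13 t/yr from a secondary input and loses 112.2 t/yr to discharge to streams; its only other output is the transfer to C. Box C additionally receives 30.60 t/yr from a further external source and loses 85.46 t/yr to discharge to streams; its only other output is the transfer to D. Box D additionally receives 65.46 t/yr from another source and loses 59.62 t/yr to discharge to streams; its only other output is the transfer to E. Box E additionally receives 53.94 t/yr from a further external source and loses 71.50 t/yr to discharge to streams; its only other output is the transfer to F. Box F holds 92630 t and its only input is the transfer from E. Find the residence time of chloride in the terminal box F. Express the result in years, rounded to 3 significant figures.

Box A: F(A→B) = (15.63 + 235.4) − 60.93 = 190.10 t/yr.
Box B: F(B→C) = (190.10 + 72.13) − 112.2 = 150.03 t/yr.
Box C: F(C→D) = (150.03 + 30.60) − 85.46 = 95.170 t/yr.
Box D: F(D→E) = (95.170 + 65.46) − 59.62 = 101.01 t/yr.
Box E: F(E→F) = (101.01 + 53.94) − 71.50 = 83.450 t/yr.
Box F throughput = its input = 83.450 t/yr; τ = 92630 / 83.450 = 1110 yr.

1110 yr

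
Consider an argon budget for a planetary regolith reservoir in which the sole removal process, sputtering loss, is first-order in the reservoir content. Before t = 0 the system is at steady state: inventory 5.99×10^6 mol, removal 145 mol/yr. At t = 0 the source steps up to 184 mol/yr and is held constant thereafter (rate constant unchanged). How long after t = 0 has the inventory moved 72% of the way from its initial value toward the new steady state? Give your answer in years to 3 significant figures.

τ = M₀/F₀ = 5.99×10^6/145 = 41310 yr.
The remaining gap fraction is e^(−t/τ); 72% covered ⇒ e^(−t/τ) = 0.280.
t = −τ ln(0.280) = 41310 × 1.273 = 52590 yr.

52600 yr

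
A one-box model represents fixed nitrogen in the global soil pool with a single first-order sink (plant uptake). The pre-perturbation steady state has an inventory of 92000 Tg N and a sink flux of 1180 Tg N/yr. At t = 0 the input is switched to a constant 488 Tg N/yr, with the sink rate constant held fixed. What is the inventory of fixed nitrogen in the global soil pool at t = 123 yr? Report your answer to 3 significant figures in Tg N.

49200 Tg N

Residence time τ = M₀/F₀ = 77.97 yr. The eventual steady state is M_∞ = M₀·(F₁/F₀) = 92000 × 488/1180 = 38047 Tg N.
The anomaly ΔM(t) = M(t) − M_∞ decays as ΔM₀·e^(−t/τ) with ΔM₀ = 92000 − 38047 = 53950 Tg N.
At t = 123 yr, e^(−t/τ) = e^(−1.578) = 0.2065, so ΔM = 11140 Tg N and M = 38047 + 11140 = 49187 Tg N.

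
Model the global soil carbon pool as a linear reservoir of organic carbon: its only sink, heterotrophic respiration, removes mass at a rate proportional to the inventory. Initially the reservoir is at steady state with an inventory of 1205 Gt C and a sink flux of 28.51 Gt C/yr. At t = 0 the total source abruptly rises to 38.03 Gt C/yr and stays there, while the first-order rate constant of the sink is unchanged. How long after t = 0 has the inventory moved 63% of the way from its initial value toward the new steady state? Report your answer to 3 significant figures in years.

τ = M₀/F₀ = 1205/28.51 = 42.27 yr.
The remaining gap fraction is e^(−t/τ); 63% covered ⇒ e^(−t/τ) = 0.370.
t = −τ ln(0.370) = 42.27 × 0.9943 = 42.02 yr.

42.0 yr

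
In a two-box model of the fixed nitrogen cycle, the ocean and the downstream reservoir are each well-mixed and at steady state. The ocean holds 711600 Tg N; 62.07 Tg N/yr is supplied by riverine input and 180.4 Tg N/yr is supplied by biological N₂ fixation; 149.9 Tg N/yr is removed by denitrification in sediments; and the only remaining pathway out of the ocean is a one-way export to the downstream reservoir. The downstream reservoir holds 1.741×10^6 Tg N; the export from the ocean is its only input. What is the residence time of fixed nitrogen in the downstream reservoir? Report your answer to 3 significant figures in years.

18800 yr

Balance the ocean: ΣF_in = 62.07 + 180.4 = 242.47 Tg N/yr.
Export to the downstream reservoir = ΣF_in − (149.9) = 92.570 Tg N/yr.
At steady state the output of the downstream reservoir equals its input, 92.570 Tg N/yr.
τ = M / F = 1.741×10^6 / 92.570 = 18810 yr.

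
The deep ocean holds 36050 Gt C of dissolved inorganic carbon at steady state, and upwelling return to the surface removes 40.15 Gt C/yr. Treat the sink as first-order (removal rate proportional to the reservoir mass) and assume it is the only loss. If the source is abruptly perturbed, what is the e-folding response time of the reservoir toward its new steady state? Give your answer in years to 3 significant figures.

For a linear reservoir the response time equals the residence time τ = M/F.
τ = 36050 / 40.15 = 897.9 yr.

898 yr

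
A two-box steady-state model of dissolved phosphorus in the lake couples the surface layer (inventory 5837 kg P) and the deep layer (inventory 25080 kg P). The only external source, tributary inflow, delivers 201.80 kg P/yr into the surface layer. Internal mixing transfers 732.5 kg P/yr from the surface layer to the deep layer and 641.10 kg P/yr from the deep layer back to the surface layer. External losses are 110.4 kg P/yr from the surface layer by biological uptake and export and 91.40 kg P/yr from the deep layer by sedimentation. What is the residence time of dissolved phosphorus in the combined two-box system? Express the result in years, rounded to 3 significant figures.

153 yr

For the system as a whole, the A↔B exchange is internal and contributes nothing to the throughput; only the external sinks remove mass.
M_total = 5837 + 25080 = 30917 kg P.
ΣF_external_out = 110.4 + 91.40 = 201.80 kg P/yr.
τ = M_total / ΣF_ext = 30917 / 201.80 = 153.2 yr.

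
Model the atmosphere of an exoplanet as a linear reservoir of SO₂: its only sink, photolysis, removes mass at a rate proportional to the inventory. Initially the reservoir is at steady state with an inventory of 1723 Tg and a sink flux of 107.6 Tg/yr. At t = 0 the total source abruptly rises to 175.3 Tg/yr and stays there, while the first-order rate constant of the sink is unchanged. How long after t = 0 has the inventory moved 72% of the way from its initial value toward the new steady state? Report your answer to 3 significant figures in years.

20.4 yr

τ = M₀/F₀ = 1723/107.6 = 16.01 yr.
The remaining gap fraction is e^(−t/τ); 72% covered ⇒ e^(−t/τ) = 0.280.
t = −τ ln(0.280) = 16.01 × 1.273 = 20.38 yr.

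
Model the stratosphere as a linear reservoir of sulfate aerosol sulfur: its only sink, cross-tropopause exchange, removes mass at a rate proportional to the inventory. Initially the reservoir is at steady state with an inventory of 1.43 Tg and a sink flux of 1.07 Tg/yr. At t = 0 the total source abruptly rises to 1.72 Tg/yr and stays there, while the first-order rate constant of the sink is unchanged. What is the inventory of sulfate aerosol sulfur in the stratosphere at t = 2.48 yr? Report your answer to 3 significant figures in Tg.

The sink rate constant is k = F₀/M₀ = 1.07/1.43 = 0.7483 yr⁻¹.
Solving dM/dt = F₁ − kM with M(0) = M₀ gives M(t) = F₁/k + (M₀ − F₁/k)·e^(−kt).
F₁/k = 1.72/0.7483 = 2.2987 Tg; kt = 0.7483 × 2.48 = 1.856, e^(−kt) = 0.1563.
M(2.48) = 2.2987 + (1.43 − 2.2987) × 0.1563 = 2.2987 − 0.1358 = 2.1629 Tg.

2.16 Tg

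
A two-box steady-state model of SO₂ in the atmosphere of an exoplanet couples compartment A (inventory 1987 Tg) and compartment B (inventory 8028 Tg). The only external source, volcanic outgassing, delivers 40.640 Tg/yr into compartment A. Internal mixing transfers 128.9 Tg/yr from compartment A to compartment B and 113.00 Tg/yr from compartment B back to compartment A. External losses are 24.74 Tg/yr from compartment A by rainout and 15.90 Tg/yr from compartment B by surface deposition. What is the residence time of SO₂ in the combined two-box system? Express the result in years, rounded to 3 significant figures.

Residence time in the combined system uses the total inventory and the total *external* removal — internal exchanges between the two boxes cancel.
M_total = 1987 + 8028 = 10015 Tg.
ΣF_external_out = 24.74 + 15.90 = 40.640 Tg/yr.
τ = M_total / ΣF_ext = 10015 / 40.640 = 246.4 yr.

246 yr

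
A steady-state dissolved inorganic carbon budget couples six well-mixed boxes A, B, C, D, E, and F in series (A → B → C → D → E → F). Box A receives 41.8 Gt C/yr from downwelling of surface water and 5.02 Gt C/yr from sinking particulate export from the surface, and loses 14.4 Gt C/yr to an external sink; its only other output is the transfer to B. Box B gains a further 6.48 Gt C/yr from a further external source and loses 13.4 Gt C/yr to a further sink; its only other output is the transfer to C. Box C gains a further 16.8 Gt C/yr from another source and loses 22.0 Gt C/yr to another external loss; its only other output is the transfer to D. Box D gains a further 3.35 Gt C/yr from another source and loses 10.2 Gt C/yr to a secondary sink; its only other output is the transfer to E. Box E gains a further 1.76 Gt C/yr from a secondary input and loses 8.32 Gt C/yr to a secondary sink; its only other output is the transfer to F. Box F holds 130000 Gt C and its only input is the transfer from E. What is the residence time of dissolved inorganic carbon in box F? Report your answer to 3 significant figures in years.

18900 yr

Box A: F(A→B) = (41.8 + 5.02) − 14.4 = 32.420 Gt C/yr.
Box B: F(B→C) = (32.420 + 6.48) − 13.4 = 25.500 Gt C/yr.
Box C: F(C→D) = (25.500 + 16.8) − 22.0 = 20.300 Gt C/yr.
Box D: F(D→E) = (20.300 + 3.35) − 10.2 = 13.450 Gt C/yr.
Box E: F(E→F) = (13.450 + 1.76) − 8.32 = 6.8900 Gt C/yr.
Box F throughput = its input = 6.8900 Gt C/yr; τ = 130000 / 6.8900 = 18870 yr.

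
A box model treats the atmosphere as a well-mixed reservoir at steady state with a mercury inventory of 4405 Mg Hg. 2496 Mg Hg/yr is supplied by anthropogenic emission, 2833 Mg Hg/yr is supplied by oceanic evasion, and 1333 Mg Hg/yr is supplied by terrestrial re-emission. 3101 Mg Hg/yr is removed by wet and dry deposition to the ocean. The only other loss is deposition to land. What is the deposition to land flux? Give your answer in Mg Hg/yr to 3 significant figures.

At steady state ΣF_in = ΣF_out.
ΣF_in = 2496 + 2833 + 1333 = 6662.0 Mg Hg/yr.
Deposition to land flux = ΣF_in − (3101) = 6662.0 − 3101 = 3561 Mg Hg/yr.

3560 Mg Hg/yr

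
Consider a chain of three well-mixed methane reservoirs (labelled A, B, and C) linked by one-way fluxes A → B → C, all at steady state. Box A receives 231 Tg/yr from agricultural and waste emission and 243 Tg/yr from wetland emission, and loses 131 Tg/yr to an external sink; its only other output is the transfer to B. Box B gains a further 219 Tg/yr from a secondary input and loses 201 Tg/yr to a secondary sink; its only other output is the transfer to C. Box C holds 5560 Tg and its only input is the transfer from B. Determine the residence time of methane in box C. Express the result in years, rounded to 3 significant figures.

15.4 yr

Box A: F(A→B) = (231 + 243) − 131 = 343.00 Tg/yr.
Box B: F(B→C) = (343.00 + 219) − 201 = 361.00 Tg/yr.
Box C throughput = its input = 361.00 Tg/yr; τ = 5560 / 361.00 = 15.40 yr.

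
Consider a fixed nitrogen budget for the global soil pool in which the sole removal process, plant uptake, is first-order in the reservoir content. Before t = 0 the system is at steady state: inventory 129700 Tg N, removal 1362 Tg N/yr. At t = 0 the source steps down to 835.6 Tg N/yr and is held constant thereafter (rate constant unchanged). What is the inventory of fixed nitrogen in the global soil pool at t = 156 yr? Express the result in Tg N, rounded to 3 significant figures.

Residence time τ = M₀/F₀ = 95.23 yr. The eventual steady state is M_∞ = M₀·(F₁/F₀) = 129700 × 835.6/1362 = 79572 Tg N.
The anomaly ΔM(t) = M(t) − M_∞ decays as ΔM₀·e^(−t/τ) with ΔM₀ = 129700 − 79572 = 50130 Tg N.
At t = 156 yr, e^(−t/τ) = e^(−1.638) = 0.1943, so ΔM = 9742 Tg N and M = 79572 + 9742 = 89314 Tg N.

89300 Tg N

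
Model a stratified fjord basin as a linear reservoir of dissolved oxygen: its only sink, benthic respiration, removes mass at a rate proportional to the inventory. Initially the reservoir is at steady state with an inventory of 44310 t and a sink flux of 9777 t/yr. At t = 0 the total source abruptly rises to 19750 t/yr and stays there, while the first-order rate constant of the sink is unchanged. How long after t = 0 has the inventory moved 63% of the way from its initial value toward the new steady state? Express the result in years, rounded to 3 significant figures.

τ = M₀/F₀ = 44310/9777 = 4.532 yr.
The remaining gap fraction is e^(−t/τ); 63% covered ⇒ e^(−t/τ) = 0.370.
t = −τ ln(0.370) = 4.532 × 0.9943 = 4.506 yr.

4.51 yr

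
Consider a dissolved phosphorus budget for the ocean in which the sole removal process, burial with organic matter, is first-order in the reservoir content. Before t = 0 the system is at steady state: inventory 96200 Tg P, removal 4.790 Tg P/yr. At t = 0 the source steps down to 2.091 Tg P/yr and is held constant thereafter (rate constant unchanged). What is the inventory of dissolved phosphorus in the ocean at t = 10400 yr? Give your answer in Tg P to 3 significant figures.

τ = M₀/F₀ = 96200/4.790 = 20080 yr; rate constant k = 1/τ.
New steady state M_∞ = F₁/k = F₁·τ = 2.091 × 20080 = 41995 Tg P.
M(t) = M_∞ + (M₀ − M_∞)·e^(−t/τ); t/τ = 10400/20080 = 0.5178, so e^(−t/τ) = 0.5958.
M(t) = 41995 + 54210 × 0.5958 = 74291 Tg P.

74300 Tg P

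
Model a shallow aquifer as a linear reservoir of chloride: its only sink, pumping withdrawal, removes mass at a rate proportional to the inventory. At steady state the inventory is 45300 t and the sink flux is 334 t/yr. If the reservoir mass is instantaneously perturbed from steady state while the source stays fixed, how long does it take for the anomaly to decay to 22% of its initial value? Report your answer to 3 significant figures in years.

For a linear reservoir the anomaly decays as exp(−t/τ) with τ = M/F = 45300/334 = 135.6 yr.
exp(−t/τ) = 0.22 ⇒ t = −τ ln(0.22) = 135.6 × 1.514 = 205.4 yr.

205 yr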